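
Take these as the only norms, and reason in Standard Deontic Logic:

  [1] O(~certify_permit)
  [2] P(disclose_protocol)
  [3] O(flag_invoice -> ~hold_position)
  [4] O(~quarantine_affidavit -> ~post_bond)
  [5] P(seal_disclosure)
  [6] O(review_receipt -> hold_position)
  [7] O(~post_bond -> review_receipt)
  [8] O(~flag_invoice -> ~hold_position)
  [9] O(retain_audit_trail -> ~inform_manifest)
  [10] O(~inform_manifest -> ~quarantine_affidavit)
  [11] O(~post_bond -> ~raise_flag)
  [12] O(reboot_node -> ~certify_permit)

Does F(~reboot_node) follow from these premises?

Premise 12 is O(reboot_node -> ~certify_permit); even if O(~certify_permit) held, inferring O(reboot_node) would be affirming the consequent — invalid.
No other premise forces O(reboot_node). An ideal world satisfying every premise can still have ~reboot_node true, so F(~reboot_node) is not derivable.

No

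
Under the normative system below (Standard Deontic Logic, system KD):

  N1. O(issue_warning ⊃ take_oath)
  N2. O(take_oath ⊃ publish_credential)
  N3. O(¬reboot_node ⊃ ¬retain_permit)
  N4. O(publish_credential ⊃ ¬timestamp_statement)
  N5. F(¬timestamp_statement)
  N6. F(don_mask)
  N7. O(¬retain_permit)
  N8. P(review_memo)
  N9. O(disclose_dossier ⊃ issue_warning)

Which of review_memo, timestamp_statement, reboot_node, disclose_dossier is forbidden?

disclose_dossier

F(¬timestamp_statement) at premise 5 means O(timestamp_statement).
Premise 4, O(publish_credential ⊃ ¬timestamp_statement), contraposes to O(timestamp_statement ⊃ ¬publish_credential); with O(timestamp_statement) we get O(¬publish_credential).
Premise 2 is O(take_oath ⊃ publish_credential); contrapositively O(¬publish_credential ⊃ ¬take_oath). Since O(¬publish_credential) holds, K gives O(¬take_oath).
Premise 1 is O(issue_warning ⊃ take_oath); contrapositively O(¬take_oath ⊃ ¬issue_warning). Since O(¬take_oath) holds, K gives O(¬issue_warning).
Premise 9 is O(disclose_dossier ⊃ issue_warning); contrapositively O(¬issue_warning ⊃ ¬disclose_dossier). Since O(¬issue_warning) holds, K gives O(¬disclose_dossier).
So O(¬disclose_dossier) holds, i.e. disclose_dossier is forbidden. None of the other listed options is forbidden under the premises.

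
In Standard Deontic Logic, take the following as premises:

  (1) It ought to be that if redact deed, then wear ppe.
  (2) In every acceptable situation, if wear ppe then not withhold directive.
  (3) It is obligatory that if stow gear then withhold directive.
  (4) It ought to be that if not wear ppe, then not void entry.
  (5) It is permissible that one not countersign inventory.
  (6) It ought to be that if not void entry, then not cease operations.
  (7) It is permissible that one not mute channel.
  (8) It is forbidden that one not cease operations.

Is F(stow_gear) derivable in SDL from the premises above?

Yes

Premise 8, F(¬cease_operations), is equivalent to O(cease_operations).
Premise 6, O(¬void_entry → ¬cease_operations), contraposes to O(cease_operations → void_entry); with O(cease_operations) we get O(void_entry).
Premise 4 is O(¬wear_ppe → ¬void_entry); contrapositively O(void_entry → wear_ppe). Since O(void_entry) holds, K gives O(wear_ppe).
From O(wear_ppe) and premise 2, O(wear_ppe → ¬withhold_directive), we obtain O(¬withhold_directive).
The contrapositive of premise 3 (O(stow_gear → withhold_directive)) is O(¬withhold_directive → ¬stow_gear), and O(¬withhold_directive) is already established, so O(¬stow_gear).
Premises 1, 5, 7 do not contribute to this derivation.
So O(¬stow_gear) holds, i.e. F(stow_gear). The claim follows.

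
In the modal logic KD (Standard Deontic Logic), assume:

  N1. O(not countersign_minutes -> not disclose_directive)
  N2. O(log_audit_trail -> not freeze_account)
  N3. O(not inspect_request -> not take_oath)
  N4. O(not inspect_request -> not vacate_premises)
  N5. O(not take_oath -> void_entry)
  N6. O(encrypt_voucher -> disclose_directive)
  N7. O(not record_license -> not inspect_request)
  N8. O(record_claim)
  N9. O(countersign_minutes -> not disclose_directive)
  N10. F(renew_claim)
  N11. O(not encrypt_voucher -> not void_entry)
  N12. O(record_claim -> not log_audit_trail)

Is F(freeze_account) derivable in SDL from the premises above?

No

Premise 2 is O(log_audit_trail -> not freeze_account), but O(log_audit_trail) is not derivable from the premises, so it does not yield O(not freeze_account).
No other premise forces O(not freeze_account). An ideal world satisfying every premise can still have freeze_account true, so F(freeze_account) is not derivable.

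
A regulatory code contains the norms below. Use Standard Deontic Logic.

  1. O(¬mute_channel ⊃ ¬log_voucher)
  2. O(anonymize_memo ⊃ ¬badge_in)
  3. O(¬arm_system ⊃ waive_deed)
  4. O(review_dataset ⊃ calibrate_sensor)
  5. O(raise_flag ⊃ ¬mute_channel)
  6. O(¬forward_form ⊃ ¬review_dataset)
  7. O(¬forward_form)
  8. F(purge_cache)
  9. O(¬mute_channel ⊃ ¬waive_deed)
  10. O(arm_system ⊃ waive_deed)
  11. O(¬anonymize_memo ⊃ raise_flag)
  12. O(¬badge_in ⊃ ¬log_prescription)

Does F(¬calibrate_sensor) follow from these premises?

Premise 4 is O(review_dataset ⊃ calibrate_sensor), but O(review_dataset) is not derivable from the premises, so it does not yield O(calibrate_sensor).
No other premise forces O(calibrate_sensor). An ideal world satisfying every premise can still have ¬calibrate_sensor true, so F(¬calibrate_sensor) is not derivable.

No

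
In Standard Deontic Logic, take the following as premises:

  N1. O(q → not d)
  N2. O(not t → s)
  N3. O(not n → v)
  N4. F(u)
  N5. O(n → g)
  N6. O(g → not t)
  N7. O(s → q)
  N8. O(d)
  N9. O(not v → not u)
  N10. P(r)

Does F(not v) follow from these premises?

Yes

Premise 8 gives O(d).
Premise 1 is O(q → not d); contrapositively O(d → not q). Since O(d) holds, K gives O(not q).
Premise 7, O(s → q), contraposes to O(not q → not s); with O(not q) we get O(not s).
The contrapositive of premise 2 (O(not t → s)) is O(not s → t), and O(not s) is already established, so O(t).
Premise 6 is O(g → not t); contrapositively O(t → not g). Since O(t) holds, K gives O(not g).
The contrapositive of premise 5 (O(n → g)) is O(not g → not n), and O(not g) is already established, so O(not n).
Applying K to premise 3 (O(not n → v)) and O(not n) yields O(v).
Premises 4, 9, 10 do not contribute to this derivation.
So O(v) holds, i.e. F(not v). The claim follows.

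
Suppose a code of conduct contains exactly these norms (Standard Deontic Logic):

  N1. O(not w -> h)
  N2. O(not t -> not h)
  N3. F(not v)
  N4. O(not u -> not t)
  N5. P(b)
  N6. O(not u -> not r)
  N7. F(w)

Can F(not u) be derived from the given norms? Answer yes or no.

Yes

Premise 7 is F(w), i.e. O(not w).
Applying K to premise 1 (O(not w -> h)) and O(not w) yields O(h).
The contrapositive of premise 2 (O(not t -> not h)) is O(h -> t), and O(h) is already established, so O(t).
Premise 4 is O(not u -> not t); contrapositively O(t -> u). Since O(t) holds, K gives O(u).
Premises 3, 5, 6 do not contribute to this derivation.
So O(u) holds, i.e. F(not u). The claim follows.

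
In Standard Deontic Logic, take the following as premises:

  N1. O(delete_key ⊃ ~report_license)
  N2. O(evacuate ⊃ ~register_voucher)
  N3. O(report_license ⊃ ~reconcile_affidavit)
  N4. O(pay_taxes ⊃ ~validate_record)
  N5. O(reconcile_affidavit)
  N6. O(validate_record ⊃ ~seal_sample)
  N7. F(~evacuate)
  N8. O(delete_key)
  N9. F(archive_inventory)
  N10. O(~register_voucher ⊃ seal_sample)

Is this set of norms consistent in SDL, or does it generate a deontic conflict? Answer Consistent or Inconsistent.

Premise 3 is O(report_license ⊃ ~reconcile_affidavit), but O(report_license) is not derivable from the premises, so it does not yield O(~reconcile_affidavit).
So O(~reconcile_affidavit) is not derivable, and the apparent clash with O(reconcile_affidavit) does not arise.
A world satisfying every obligation exists (e.g. archive_inventory=false, delete_key=true, evacuate=true, pay_taxes=false, reconcile_affidavit=true, register_voucher=false, report_license=false, seal_sample=true, validate_record=false); no atom is both obligatory and forbidden, so the set is consistent.

Consistent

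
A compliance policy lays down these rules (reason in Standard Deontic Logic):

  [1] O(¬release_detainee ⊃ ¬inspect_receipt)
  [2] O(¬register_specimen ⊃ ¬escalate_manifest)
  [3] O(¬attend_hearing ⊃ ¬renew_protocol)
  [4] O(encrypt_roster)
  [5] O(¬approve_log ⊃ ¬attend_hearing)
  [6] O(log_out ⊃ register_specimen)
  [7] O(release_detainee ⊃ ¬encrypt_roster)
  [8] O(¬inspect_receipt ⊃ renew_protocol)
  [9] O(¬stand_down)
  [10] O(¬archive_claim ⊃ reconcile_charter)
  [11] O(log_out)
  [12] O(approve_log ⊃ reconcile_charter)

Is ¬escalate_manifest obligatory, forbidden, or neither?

Premise 2 is O(¬register_specimen ⊃ ¬escalate_manifest), but O(¬register_specimen) is not derivable from the premises, so it does not yield O(¬escalate_manifest).
No premise or chain of K-axiom applications forces O(¬escalate_manifest), and none forces O(escalate_manifest). So ¬escalate_manifest is neither obligatory nor forbidden under these norms.

Neither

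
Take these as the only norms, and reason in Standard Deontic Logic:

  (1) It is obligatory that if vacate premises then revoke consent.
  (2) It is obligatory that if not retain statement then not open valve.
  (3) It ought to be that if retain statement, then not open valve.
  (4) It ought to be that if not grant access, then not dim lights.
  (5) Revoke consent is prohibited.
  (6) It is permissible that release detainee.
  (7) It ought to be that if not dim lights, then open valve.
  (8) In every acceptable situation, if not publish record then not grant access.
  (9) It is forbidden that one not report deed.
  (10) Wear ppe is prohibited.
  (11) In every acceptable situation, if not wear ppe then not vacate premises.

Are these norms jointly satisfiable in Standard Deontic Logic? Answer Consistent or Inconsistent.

Premise 1 is O(vacate_premises → revoke_consent), but O(vacate_premises) is not derivable from the premises, so it does not yield O(revoke_consent).
So O(revoke_consent) is not derivable, and the apparent clash with O(¬revoke_consent) does not arise.
A world satisfying every obligation exists (e.g. dim_lights=true, grant_access=true, open_valve=false, publish_record=true, release_detainee=false, report_deed=true, retain_statement=false, revoke_consent=false, vacate_premises=false, wear_ppe=false); no atom is both obligatory and forbidden, so the set is consistent.

Consistent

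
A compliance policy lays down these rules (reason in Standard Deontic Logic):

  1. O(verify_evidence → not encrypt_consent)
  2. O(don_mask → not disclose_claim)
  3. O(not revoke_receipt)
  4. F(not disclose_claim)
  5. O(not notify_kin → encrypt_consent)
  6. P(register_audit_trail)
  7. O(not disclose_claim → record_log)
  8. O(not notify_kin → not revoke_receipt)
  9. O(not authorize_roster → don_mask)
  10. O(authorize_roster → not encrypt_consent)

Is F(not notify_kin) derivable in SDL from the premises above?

Yes

Premise 4, F(not disclose_claim), is equivalent to O(disclose_claim).
Premise 2, O(don_mask → not disclose_claim), contraposes to O(disclose_claim → not don_mask); with O(disclose_claim) we get O(not don_mask).
The contrapositive of premise 9 (O(not authorize_roster → don_mask)) is O(not don_mask → authorize_roster), and O(not don_mask) is already established, so O(authorize_roster).
Applying K to premise 10 (O(authorize_roster → not encrypt_consent)) and O(authorize_roster) yields O(not encrypt_consent).
Premise 5 is O(not notify_kin → encrypt_consent); contrapositively O(not encrypt_consent → notify_kin). Since O(not encrypt_consent) holds, K gives O(notify_kin).
Premises 1, 3, 6, 7, 8 do not contribute to this derivation.
So O(notify_kin) holds, i.e. F(not notify_kin). The claim follows.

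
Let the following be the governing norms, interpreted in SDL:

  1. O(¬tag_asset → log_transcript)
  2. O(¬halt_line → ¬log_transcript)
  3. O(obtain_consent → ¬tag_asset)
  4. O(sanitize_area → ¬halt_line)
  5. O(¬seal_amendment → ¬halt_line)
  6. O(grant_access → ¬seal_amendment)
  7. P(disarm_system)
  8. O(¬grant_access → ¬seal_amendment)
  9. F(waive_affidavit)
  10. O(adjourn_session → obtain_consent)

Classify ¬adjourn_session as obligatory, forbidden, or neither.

Premises 6 and 8 cover both cases: O(grant_access → ¬seal_amendment) and O(¬grant_access → ¬seal_amendment). Since grant_access ∨ ¬grant_access is a tautology, O(¬seal_amendment) follows.
From O(¬seal_amendment) and premise 5, O(¬seal_amendment → ¬halt_line), we obtain O(¬halt_line).
Applying K to premise 2 (O(¬halt_line → ¬log_transcript)) and O(¬halt_line) yields O(¬log_transcript).
The contrapositive of premise 1 (O(¬tag_asset → log_transcript)) is O(¬log_transcript → tag_asset), and O(¬log_transcript) is already established, so O(tag_asset).
The contrapositive of premise 3 (O(obtain_consent → ¬tag_asset)) is O(tag_asset → ¬obtain_consent), and O(tag_asset) is already established, so O(¬obtain_consent).
Premise 10 is O(adjourn_session → obtain_consent); contrapositively O(¬obtain_consent → ¬adjourn_session). Since O(¬obtain_consent) holds, K gives O(¬adjourn_session).
Premises 4, 7, 9 do not contribute to this derivation.
Hence ¬adjourn_session is obligatory.

Obligatory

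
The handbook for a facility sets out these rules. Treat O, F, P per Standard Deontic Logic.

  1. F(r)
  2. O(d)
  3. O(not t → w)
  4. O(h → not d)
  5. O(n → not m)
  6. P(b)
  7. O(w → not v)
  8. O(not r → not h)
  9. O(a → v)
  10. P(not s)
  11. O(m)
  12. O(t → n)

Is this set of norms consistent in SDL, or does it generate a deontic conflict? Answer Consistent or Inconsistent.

Premise 4 is O(h → not d), but O(h) is not derivable from the premises, so it does not yield O(not d).
So O(not d) is not derivable, and the apparent clash with O(d) does not arise.
A world satisfying every obligation exists (e.g. a=false, b=false, d=true, h=false, m=true, n=false, r=false, s=false, t=false, v=false, w=true); no atom is both obligatory and forbidden, so the set is consistent.

Consistent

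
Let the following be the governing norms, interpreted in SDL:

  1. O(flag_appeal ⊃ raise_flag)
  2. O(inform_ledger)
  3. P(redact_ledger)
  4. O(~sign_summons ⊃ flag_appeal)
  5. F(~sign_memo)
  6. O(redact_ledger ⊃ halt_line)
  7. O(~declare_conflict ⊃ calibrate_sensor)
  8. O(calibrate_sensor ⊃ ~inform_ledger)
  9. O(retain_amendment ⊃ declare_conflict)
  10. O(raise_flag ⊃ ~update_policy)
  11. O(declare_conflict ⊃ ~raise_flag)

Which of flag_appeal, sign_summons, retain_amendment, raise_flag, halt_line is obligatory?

sign_summons

Premise 2 states O(inform_ledger) outright.
Premise 8, O(calibrate_sensor ⊃ ~inform_ledger), contraposes to O(inform_ledger ⊃ ~calibrate_sensor); with O(inform_ledger) we get O(~calibrate_sensor).
Premise 7, O(~declare_conflict ⊃ calibrate_sensor), contraposes to O(~calibrate_sensor ⊃ declare_conflict); with O(~calibrate_sensor) we get O(declare_conflict).
From O(declare_conflict) and premise 11, O(declare_conflict ⊃ ~raise_flag), we obtain O(~raise_flag).
The contrapositive of premise 1 (O(flag_appeal ⊃ raise_flag)) is O(~raise_flag ⊃ ~flag_appeal), and O(~raise_flag) is already established, so O(~flag_appeal).
Premise 4 is O(~sign_summons ⊃ flag_appeal); contrapositively O(~flag_appeal ⊃ sign_summons). Since O(~flag_appeal) holds, K gives O(sign_summons).
So O(sign_summons) holds — sign_summons is obligatory. None of the other listed options is made obligatory by any chain of premises.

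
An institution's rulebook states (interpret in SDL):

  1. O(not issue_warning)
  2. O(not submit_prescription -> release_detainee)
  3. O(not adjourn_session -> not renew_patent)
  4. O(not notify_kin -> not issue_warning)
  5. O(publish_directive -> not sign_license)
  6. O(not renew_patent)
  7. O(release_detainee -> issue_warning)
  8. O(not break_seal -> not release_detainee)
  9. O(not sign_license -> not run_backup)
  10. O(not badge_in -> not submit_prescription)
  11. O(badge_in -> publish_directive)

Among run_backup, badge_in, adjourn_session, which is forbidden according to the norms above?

Premise 1 states O(not issue_warning) outright.
Premise 7, O(release_detainee -> issue_warning), contraposes to O(not issue_warning -> not release_detainee); with O(not issue_warning) we get O(not release_detainee).
The contrapositive of premise 2 (O(not submit_prescription -> release_detainee)) is O(not release_detainee -> submit_prescription), and O(not release_detainee) is already established, so O(submit_prescription).
Premise 10 is O(not badge_in -> not submit_prescription); contrapositively O(submit_prescription -> badge_in). Since O(submit_prescription) holds, K gives O(badge_in).
Premise 11 is O(badge_in -> publish_directive); since O(badge_in), deontic closure gives O(publish_directive).
Applying K to premise 5 (O(publish_directive -> not sign_license)) and O(publish_directive) yields O(not sign_license).
With premise 9, O(not sign_license -> not run_backup), the K-axiom yields O(not run_backup).
So O(not run_backup) holds, i.e. run_backup is forbidden. None of the other listed options is forbidden under the premises.

run_backup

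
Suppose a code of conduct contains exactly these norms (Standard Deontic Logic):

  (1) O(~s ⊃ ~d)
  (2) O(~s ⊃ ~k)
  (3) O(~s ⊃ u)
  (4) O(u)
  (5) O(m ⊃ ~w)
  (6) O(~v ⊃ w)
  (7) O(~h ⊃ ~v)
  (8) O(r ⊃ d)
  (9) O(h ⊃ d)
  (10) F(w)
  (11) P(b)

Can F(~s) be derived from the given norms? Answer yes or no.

Yes

Premise 10, F(w), is equivalent to O(~w).
The contrapositive of premise 6 (O(~v ⊃ w)) is O(~w ⊃ v), and O(~w) is already established, so O(v).
The contrapositive of premise 7 (O(~h ⊃ ~v)) is O(v ⊃ h), and O(v) is already established, so O(h).
With premise 9, O(h ⊃ d), the K-axiom yields O(d).
Premise 1, O(~s ⊃ ~d), contraposes to O(d ⊃ s); with O(d) we get O(s).
Premises 2, 3, 4, 5, 8, 11 do not contribute to this derivation.
So O(s) holds, i.e. F(~s). The claim follows.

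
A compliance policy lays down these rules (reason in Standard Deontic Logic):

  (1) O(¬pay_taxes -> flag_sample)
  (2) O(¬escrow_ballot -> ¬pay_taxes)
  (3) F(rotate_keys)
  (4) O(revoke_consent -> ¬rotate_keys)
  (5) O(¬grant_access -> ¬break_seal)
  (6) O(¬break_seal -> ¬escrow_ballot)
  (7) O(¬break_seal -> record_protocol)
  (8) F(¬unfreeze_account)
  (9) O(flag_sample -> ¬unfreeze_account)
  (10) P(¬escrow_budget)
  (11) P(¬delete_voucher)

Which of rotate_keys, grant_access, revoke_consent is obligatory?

F(¬unfreeze_account) at premise 8 means O(unfreeze_account).
The contrapositive of premise 9 (O(flag_sample -> ¬unfreeze_account)) is O(unfreeze_account -> ¬flag_sample), and O(unfreeze_account) is already established, so O(¬flag_sample).
Premise 1 is O(¬pay_taxes -> flag_sample); contrapositively O(¬flag_sample -> pay_taxes). Since O(¬flag_sample) holds, K gives O(pay_taxes).
Premise 2 is O(¬escrow_ballot -> ¬pay_taxes); contrapositively O(pay_taxes -> escrow_ballot). Since O(pay_taxes) holds, K gives O(escrow_ballot).
Premise 6 is O(¬break_seal -> ¬escrow_ballot); contrapositively O(escrow_ballot -> break_seal). Since O(escrow_ballot) holds, K gives O(break_seal).
The contrapositive of premise 5 (O(¬grant_access -> ¬break_seal)) is O(break_seal -> grant_access), and O(break_seal) is already established, so O(grant_access).
So O(grant_access) holds — grant_access is obligatory. None of the other listed options is made obligatory by any chain of premises.

grant_access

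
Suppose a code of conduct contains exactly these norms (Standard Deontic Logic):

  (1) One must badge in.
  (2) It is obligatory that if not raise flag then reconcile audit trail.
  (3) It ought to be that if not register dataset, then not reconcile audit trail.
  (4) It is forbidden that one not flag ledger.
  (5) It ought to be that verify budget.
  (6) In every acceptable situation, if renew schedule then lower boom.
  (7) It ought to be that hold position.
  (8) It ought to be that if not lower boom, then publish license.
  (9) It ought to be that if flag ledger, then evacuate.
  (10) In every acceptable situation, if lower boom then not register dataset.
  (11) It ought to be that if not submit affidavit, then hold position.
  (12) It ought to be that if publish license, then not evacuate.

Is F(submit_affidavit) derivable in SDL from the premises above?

Premise 11 is O(¬submit_affidavit → hold_position); even if O(hold_position) held, inferring O(¬submit_affidavit) would be affirming the consequent — invalid.
No other premise forces O(¬submit_affidavit). An ideal world satisfying every premise can still have submit_affidavit true, so F(submit_affidavit) is not derivable.

No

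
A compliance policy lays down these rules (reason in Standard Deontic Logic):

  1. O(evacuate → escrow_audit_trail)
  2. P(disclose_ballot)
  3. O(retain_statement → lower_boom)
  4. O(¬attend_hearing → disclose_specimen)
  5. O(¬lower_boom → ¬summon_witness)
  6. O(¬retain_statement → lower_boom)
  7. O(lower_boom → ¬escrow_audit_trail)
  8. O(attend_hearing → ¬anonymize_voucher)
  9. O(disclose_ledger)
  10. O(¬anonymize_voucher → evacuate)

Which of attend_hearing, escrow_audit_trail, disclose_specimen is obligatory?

disclose_specimen

Premises 6 and 3 cover both cases: O(¬retain_statement → lower_boom) and O(retain_statement → lower_boom). Since ¬retain_statement ∨ retain_statement is a tautology, O(lower_boom) follows.
Applying K to premise 7 (O(lower_boom → ¬escrow_audit_trail)) and O(lower_boom) yields O(¬escrow_audit_trail).
The contrapositive of premise 1 (O(evacuate → escrow_audit_trail)) is O(¬escrow_audit_trail → ¬evacuate), and O(¬escrow_audit_trail) is already established, so O(¬evacuate).
Premise 10 is O(¬anonymize_voucher → evacuate); contrapositively O(¬evacuate → anonymize_voucher). Since O(¬evacuate) holds, K gives O(anonymize_voucher).
The contrapositive of premise 8 (O(attend_hearing → ¬anonymize_voucher)) is O(anonymize_voucher → ¬attend_hearing), and O(anonymize_voucher) is already established, so O(¬attend_hearing).
Premise 4 is O(¬attend_hearing → disclose_specimen); since O(¬attend_hearing), deontic closure gives O(disclose_specimen).
So O(disclose_specimen) holds — disclose_specimen is obligatory. None of the other listed options is made obligatory by any chain of premises.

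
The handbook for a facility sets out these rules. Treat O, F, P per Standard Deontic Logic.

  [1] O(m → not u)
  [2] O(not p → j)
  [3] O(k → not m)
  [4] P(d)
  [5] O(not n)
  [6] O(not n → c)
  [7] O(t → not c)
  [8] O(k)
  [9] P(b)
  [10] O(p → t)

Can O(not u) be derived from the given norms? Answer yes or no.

Premise 1 is O(m → not u), but O(m) is not derivable from the premises, so it does not yield O(not u).
No other premise forces O(not u). An ideal world satisfying every premise can still have not u false, so O(not u) is not derivable.

No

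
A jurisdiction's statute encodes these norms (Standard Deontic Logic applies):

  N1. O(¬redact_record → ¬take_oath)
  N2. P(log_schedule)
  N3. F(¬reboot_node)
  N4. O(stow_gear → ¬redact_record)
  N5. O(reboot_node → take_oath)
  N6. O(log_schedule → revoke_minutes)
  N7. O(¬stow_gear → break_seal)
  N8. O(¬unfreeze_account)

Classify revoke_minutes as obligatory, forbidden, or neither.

Premise 6 is O(log_schedule → revoke_minutes), but O(log_schedule) is not derivable from the premises (the permission P(log_schedule) asserts only ¬O(¬log_schedule), not O(log_schedule)), so it does not yield O(revoke_minutes).
No premise or chain of K-axiom applications forces O(revoke_minutes), and none forces O(¬revoke_minutes). So revoke_minutes is neither obligatory nor forbidden under these norms.

Neither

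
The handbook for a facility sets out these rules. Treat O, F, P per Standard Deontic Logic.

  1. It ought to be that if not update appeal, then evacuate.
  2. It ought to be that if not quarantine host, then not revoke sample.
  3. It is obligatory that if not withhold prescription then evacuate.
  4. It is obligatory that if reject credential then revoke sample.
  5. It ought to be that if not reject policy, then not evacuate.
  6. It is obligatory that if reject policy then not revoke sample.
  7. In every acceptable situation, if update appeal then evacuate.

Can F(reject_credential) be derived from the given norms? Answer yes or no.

Premises 1 and 7 cover both cases: O(¬update_appeal → evacuate) and O(update_appeal → evacuate). Since ¬update_appeal ∨ update_appeal is a tautology, O(evacuate) follows.
Premise 5 is O(¬reject_policy → ¬evacuate); contrapositively O(evacuate → reject_policy). Since O(evacuate) holds, K gives O(reject_policy).
With premise 6, O(reject_policy → ¬revoke_sample), the K-axiom yields O(¬revoke_sample).
Premise 4, O(reject_credential → revoke_sample), contraposes to O(¬revoke_sample → ¬reject_credential); with O(¬revoke_sample) we get O(¬reject_credential).
Premises 2, 3 do not contribute to this derivation.
So O(¬reject_credential) holds, i.e. F(reject_credential). The claim follows.

Yes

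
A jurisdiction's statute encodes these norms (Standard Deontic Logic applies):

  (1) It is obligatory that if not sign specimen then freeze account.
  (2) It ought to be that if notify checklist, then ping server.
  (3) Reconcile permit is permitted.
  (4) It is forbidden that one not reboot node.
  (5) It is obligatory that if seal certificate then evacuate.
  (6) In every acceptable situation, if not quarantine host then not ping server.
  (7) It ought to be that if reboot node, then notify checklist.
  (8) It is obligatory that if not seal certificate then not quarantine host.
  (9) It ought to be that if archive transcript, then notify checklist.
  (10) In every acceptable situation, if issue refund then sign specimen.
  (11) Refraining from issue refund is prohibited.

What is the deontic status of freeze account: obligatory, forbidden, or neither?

Neither

Premise 1 is O(¬sign_specimen → freeze_account), but O(¬sign_specimen) is not derivable from the premises, so it does not yield O(freeze_account).
No premise or chain of K-axiom applications forces O(freeze_account), and none forces O(¬freeze_account). So freeze_account is neither obligatory nor forbidden under these norms.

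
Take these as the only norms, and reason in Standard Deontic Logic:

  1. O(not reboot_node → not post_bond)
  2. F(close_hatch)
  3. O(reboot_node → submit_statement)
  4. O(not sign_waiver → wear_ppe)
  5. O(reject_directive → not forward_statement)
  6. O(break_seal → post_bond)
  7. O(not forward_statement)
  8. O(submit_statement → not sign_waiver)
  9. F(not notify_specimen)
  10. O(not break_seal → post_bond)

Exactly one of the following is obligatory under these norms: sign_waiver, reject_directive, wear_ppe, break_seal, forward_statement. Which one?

wear_ppe

By case analysis on break_seal: premise 6 gives O(break_seal → post_bond) and premise 10 gives O(not break_seal → post_bond), so O(post_bond) either way.
Premise 1, O(not reboot_node → not post_bond), contraposes to O(post_bond → reboot_node); with O(post_bond) we get O(reboot_node).
With premise 3, O(reboot_node → submit_statement), the K-axiom yields O(submit_statement).
From O(submit_statement) and premise 8, O(submit_statement → not sign_waiver), we obtain O(not sign_waiver).
With premise 4, O(not sign_waiver → wear_ppe), the K-axiom yields O(wear_ppe).
So O(wear_ppe) holds — wear_ppe is obligatory. None of the other listed options is made obligatory by any chain of premises.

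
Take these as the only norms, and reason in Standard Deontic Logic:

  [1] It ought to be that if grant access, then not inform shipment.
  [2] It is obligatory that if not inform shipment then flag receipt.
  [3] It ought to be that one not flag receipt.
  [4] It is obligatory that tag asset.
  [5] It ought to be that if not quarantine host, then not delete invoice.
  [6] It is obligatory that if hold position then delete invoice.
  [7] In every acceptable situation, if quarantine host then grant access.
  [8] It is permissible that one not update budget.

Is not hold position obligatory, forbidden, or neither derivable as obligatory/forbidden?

Obligatory

Premise 3 gives O(¬flag_receipt).
Premise 2, O(¬inform_shipment → flag_receipt), contraposes to O(¬flag_receipt → inform_shipment); with O(¬flag_receipt) we get O(inform_shipment).
Premise 1 is O(grant_access → ¬inform_shipment); contrapositively O(inform_shipment → ¬grant_access). Since O(inform_shipment) holds, K gives O(¬grant_access).
Premise 7 is O(quarantine_host → grant_access); contrapositively O(¬grant_access → ¬quarantine_host). Since O(¬grant_access) holds, K gives O(¬quarantine_host).
With premise 5, O(¬quarantine_host → ¬delete_invoice), the K-axiom yields O(¬delete_invoice).
Premise 6 is O(hold_position → delete_invoice); contrapositively O(¬delete_invoice → ¬hold_position). Since O(¬delete_invoice) holds, K gives O(¬hold_position).
Premises 4, 8 do not contribute to this derivation.
Hence ¬hold_position is obligatory.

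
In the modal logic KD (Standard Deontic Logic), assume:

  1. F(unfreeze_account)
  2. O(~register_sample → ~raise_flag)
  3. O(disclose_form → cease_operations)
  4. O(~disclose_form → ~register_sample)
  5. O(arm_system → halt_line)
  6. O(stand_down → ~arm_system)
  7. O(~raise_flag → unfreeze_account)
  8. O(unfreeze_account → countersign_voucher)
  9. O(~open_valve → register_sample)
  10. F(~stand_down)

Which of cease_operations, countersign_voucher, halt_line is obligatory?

cease_operations

Premise 1 is F(unfreeze_account), i.e. O(~unfreeze_account).
Premise 7 is O(~raise_flag → unfreeze_account); contrapositively O(~unfreeze_account → raise_flag). Since O(~unfreeze_account) holds, K gives O(raise_flag).
Premise 2, O(~register_sample → ~raise_flag), contraposes to O(raise_flag → register_sample); with O(raise_flag) we get O(register_sample).
Premise 4, O(~disclose_form → ~register_sample), contraposes to O(register_sample → disclose_form); with O(register_sample) we get O(disclose_form).
With premise 3, O(disclose_form → cease_operations), the K-axiom yields O(cease_operations).
So O(cease_operations) holds — cease_operations is obligatory. None of the other listed options is made obligatory by any chain of premises.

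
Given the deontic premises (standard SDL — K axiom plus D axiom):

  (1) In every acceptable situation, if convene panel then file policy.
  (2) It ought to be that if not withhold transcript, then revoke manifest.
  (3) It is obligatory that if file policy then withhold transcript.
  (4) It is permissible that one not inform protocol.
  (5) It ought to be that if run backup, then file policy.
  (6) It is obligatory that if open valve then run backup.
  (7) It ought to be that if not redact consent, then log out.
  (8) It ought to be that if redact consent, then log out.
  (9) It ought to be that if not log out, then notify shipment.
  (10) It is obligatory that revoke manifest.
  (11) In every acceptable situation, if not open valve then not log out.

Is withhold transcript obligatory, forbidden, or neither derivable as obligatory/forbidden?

Obligatory

By case analysis on ¬redact_consent: premise 7 gives O(¬redact_consent → log_out) and premise 8 gives O(redact_consent → log_out), so O(log_out) either way.
Premise 11 is O(¬open_valve → ¬log_out); contrapositively O(log_out → open_valve). Since O(log_out) holds, K gives O(open_valve).
With premise 6, O(open_valve → run_backup), the K-axiom yields O(run_backup).
Applying K to premise 5 (O(run_backup → file_policy)) and O(run_backup) yields O(file_policy).
From O(file_policy) and premise 3, O(file_policy → withhold_transcript), we obtain O(withhold_transcript).
Premises 1, 2, 4, 9, 10 do not contribute to this derivation.
Hence withhold_transcript is obligatory.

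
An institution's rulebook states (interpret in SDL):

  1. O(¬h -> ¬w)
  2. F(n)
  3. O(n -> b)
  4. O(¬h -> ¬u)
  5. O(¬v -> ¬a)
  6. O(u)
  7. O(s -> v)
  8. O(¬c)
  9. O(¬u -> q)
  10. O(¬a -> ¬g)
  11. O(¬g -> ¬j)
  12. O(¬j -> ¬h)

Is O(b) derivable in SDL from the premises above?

Premise 3 is O(n -> b), but O(n) is not derivable from the premises, so it does not yield O(b).
No other premise forces O(b). An ideal world satisfying every premise can still have b false, so O(b) is not derivable.

No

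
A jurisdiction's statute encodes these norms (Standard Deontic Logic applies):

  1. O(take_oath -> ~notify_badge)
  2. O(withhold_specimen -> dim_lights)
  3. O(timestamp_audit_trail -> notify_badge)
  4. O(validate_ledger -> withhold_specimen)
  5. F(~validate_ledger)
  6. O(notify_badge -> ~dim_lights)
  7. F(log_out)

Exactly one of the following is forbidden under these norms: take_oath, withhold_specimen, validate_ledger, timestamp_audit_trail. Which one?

timestamp_audit_trail

F(~validate_ledger) at premise 5 means O(validate_ledger).
Applying K to premise 4 (O(validate_ledger -> withhold_specimen)) and O(validate_ledger) yields O(withhold_specimen).
Applying K to premise 2 (O(withhold_specimen -> dim_lights)) and O(withhold_specimen) yields O(dim_lights).
The contrapositive of premise 6 (O(notify_badge -> ~dim_lights)) is O(dim_lights -> ~notify_badge), and O(dim_lights) is already established, so O(~notify_badge).
Premise 3, O(timestamp_audit_trail -> notify_badge), contraposes to O(~notify_badge -> ~timestamp_audit_trail); with O(~notify_badge) we get O(~timestamp_audit_trail).
So O(~timestamp_audit_trail) holds, i.e. timestamp_audit_trail is forbidden. None of the other listed options is forbidden under the premises.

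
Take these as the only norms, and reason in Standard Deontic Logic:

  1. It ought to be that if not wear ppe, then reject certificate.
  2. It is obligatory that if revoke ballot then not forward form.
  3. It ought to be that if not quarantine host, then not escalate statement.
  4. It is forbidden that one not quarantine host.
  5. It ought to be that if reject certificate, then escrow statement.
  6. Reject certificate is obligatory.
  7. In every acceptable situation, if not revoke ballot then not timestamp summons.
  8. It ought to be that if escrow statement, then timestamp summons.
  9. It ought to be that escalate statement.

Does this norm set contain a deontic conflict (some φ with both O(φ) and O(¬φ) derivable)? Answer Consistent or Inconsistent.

Premise 3 is O(¬quarantine_host → ¬escalate_statement), but O(¬quarantine_host) is not derivable from the premises, so it does not yield O(¬escalate_statement).
So O(¬escalate_statement) is not derivable, and the apparent clash with O(escalate_statement) does not arise.
A world satisfying every obligation exists (e.g. escalate_statement=true, escrow_statement=true, forward_form=false, quarantine_host=true, reject_certificate=true, revoke_ballot=true, timestamp_summons=true, wear_ppe=false); no atom is both obligatory and forbidden, so the set is consistent.

Consistent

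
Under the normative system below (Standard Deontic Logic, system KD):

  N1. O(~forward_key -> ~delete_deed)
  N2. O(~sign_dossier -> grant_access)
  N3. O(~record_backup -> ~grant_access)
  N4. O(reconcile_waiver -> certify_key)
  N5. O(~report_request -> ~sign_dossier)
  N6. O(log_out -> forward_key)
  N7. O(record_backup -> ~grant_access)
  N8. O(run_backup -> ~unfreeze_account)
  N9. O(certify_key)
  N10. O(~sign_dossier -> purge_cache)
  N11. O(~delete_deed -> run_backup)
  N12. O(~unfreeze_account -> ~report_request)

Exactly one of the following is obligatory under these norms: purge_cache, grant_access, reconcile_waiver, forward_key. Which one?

By case analysis on record_backup: premise 7 gives O(record_backup -> ~grant_access) and premise 3 gives O(~record_backup -> ~grant_access), so O(~grant_access) either way.
Premise 2 is O(~sign_dossier -> grant_access); contrapositively O(~grant_access -> sign_dossier). Since O(~grant_access) holds, K gives O(sign_dossier).
The contrapositive of premise 5 (O(~report_request -> ~sign_dossier)) is O(sign_dossier -> report_request), and O(sign_dossier) is already established, so O(report_request).
Premise 12 is O(~unfreeze_account -> ~report_request); contrapositively O(report_request -> unfreeze_account). Since O(report_request) holds, K gives O(unfreeze_account).
The contrapositive of premise 8 (O(run_backup -> ~unfreeze_account)) is O(unfreeze_account -> ~run_backup), and O(unfreeze_account) is already established, so O(~run_backup).
Premise 11 is O(~delete_deed -> run_backup); contrapositively O(~run_backup -> delete_deed). Since O(~run_backup) holds, K gives O(delete_deed).
Premise 1 is O(~forward_key -> ~delete_deed); contrapositively O(delete_deed -> forward_key). Since O(delete_deed) holds, K gives O(forward_key).
So O(forward_key) holds — forward_key is obligatory. None of the other listed options is made obligatory by any chain of premises.

forward_key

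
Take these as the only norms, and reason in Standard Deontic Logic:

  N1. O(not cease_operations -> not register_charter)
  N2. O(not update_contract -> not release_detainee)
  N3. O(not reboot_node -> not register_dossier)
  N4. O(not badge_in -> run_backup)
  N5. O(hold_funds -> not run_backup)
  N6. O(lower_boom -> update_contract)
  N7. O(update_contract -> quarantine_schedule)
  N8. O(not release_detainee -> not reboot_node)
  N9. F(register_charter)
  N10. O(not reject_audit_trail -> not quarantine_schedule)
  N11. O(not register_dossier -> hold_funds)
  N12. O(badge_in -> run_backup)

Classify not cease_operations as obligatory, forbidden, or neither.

Neither

Premise 1 is O(not cease_operations -> not register_charter); even if O(not register_charter) held, inferring O(not cease_operations) would be affirming the consequent — invalid.
No premise or chain of K-axiom applications forces O(not cease_operations), and none forces O(cease_operations). So not cease_operations is neither obligatory nor forbidden under these norms.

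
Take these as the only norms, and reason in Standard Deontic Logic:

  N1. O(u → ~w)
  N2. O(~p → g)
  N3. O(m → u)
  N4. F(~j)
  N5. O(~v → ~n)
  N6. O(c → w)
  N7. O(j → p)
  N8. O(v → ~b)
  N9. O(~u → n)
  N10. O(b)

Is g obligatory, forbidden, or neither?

Neither

Premise 2 is O(~p → g), but O(~p) is not derivable from the premises, so it does not yield O(g).
No premise or chain of K-axiom applications forces O(g), and none forces O(~g). So g is neither obligatory nor forbidden under these norms.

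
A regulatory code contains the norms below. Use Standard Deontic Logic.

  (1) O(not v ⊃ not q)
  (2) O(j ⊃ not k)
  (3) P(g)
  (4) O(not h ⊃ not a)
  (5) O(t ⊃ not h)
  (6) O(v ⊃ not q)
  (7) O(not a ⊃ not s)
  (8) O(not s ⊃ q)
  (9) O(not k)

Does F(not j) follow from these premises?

Premise 2 is O(j ⊃ not k); even if O(not k) held, inferring O(j) would be affirming the consequent — invalid.
No other premise forces O(j). An ideal world satisfying every premise can still have not j true, so F(not j) is not derivable.

No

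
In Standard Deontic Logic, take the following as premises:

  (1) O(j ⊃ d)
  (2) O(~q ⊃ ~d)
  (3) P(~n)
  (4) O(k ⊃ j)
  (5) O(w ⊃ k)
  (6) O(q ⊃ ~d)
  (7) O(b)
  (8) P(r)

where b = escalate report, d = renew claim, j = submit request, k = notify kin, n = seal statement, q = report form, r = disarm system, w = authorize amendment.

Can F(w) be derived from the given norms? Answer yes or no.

Yes

Premises 6 and 2 cover both cases: O(q ⊃ ~d) and O(~q ⊃ ~d). Since q ∨ ~q is a tautology, O(~d) follows.
The contrapositive of premise 1 (O(j ⊃ d)) is O(~d ⊃ ~j), and O(~d) is already established, so O(~j).
The contrapositive of premise 4 (O(k ⊃ j)) is O(~j ⊃ ~k), and O(~j) is already established, so O(~k).
Premise 5 is O(w ⊃ k); contrapositively O(~k ⊃ ~w). Since O(~k) holds, K gives O(~w).
Premises 3, 7, 8 do not contribute to this derivation.
So O(~w) holds, i.e. F(w). The claim follows.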